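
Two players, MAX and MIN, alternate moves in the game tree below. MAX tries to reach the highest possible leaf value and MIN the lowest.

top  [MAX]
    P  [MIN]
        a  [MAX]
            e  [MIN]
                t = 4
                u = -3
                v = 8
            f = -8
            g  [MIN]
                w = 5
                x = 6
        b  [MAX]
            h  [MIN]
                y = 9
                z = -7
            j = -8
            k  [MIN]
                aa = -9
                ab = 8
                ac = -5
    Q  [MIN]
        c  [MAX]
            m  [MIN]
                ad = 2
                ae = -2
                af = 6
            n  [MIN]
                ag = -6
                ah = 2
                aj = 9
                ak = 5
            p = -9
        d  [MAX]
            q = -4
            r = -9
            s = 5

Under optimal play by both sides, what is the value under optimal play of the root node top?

-2

e (MIN): min(4, -3, 8) = -3
g (MIN): min(5, 6) = 5
a (MAX): max(-3, -8, 5) = 5
h (MIN): min(9, -7) = -7
k (MIN): min(-9, 8, -5) = -9
b (MAX): max(-7, -8, -9) = -7
P (MIN): min(5, -7) = -7
m (MIN): min(2, -2, 6) = -2
n (MIN): min(-6, 2, 9, 5) = -6
c (MAX): max(-2, -6, -9) = -2
d (MAX): max(-4, -9, 5) = 5
Q (MIN): min(-2, 5) = -2
top (MAX): max(-7, -2) = -2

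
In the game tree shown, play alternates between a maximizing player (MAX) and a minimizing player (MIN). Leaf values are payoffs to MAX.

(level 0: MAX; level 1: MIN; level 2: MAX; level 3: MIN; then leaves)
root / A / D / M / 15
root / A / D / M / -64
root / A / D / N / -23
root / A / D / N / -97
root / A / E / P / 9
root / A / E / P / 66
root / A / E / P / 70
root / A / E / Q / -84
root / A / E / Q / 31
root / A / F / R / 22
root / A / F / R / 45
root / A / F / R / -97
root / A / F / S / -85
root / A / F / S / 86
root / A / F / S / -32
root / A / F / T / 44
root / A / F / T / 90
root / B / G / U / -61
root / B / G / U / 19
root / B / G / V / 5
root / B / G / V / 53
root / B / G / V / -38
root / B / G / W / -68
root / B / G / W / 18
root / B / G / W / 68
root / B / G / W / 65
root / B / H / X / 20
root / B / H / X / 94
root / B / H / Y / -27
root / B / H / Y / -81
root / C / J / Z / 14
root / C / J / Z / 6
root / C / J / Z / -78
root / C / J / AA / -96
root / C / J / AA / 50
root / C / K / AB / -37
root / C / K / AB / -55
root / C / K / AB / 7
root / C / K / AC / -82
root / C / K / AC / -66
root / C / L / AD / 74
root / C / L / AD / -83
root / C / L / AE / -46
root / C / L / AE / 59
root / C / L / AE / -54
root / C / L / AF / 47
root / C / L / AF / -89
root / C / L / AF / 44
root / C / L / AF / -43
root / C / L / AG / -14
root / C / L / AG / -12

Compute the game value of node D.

-64

M (MIN): min(15, -64) = -64
N (MIN): min(-23, -97) = -97
D (MAX): max(-64, -97) = -64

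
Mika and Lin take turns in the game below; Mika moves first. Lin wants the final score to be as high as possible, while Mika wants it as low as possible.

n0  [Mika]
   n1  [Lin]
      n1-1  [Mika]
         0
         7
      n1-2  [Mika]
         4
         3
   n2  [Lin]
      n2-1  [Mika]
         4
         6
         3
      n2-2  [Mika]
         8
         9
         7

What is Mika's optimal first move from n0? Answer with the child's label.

n1

n1-1 (Mika): min(0, 7) = 0
n1-2 (Mika): min(4, 3) = 3
n1 (Lin): max(0, 3) = 3
n2-1 (Mika): min(4, 6, 3) = 3
n2-2 (Mika): min(8, 9, 7) = 7
n2 (Lin): max(3, 7) = 7
n0 (Mika): min(3, 7) = 3
Mika at n0 wants the lowest of {n1=3, n2=7}, so chooses n1.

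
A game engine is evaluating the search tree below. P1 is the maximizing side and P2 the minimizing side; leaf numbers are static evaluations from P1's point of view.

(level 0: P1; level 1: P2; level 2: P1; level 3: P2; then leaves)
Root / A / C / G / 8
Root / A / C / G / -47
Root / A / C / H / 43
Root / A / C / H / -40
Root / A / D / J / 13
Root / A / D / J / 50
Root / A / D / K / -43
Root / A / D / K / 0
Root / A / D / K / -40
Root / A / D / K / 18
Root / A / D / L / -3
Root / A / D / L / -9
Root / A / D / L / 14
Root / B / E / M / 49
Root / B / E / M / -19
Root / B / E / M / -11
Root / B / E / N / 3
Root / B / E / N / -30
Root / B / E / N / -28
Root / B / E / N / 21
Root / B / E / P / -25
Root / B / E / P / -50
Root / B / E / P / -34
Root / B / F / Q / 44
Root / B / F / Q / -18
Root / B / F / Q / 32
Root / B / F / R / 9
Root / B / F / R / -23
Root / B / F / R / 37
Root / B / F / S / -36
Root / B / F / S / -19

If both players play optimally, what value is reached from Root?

-19

G (P2): min(8, -47) = -47
H (P2): min(43, -40) = -40
C (P1): max(-47, -40) = -40
J (P2): min(13, 50) = 13
K (P2): min(-43, 0, -40, 18) = -43
L (P2): min(-3, -9, 14) = -9
D (P1): max(13, -43, -9) = 13
A (P2): min(-40, 13) = -40
M (P2): min(49, -19, -11) = -19
N (P2): min(3, -30, -28, 21) = -30
P (P2): min(-25, -50, -34) = -50
E (P1): max(-19, -30, -50) = -19
Q (P2): min(44, -18, 32) = -18
R (P2): min(9, -23, 37) = -23
S (P2): min(-36, -19) = -36
F (P1): max(-18, -23, -36) = -18
B (P2): min(-19, -18) = -19
Root (P1): max(-40, -19) = -19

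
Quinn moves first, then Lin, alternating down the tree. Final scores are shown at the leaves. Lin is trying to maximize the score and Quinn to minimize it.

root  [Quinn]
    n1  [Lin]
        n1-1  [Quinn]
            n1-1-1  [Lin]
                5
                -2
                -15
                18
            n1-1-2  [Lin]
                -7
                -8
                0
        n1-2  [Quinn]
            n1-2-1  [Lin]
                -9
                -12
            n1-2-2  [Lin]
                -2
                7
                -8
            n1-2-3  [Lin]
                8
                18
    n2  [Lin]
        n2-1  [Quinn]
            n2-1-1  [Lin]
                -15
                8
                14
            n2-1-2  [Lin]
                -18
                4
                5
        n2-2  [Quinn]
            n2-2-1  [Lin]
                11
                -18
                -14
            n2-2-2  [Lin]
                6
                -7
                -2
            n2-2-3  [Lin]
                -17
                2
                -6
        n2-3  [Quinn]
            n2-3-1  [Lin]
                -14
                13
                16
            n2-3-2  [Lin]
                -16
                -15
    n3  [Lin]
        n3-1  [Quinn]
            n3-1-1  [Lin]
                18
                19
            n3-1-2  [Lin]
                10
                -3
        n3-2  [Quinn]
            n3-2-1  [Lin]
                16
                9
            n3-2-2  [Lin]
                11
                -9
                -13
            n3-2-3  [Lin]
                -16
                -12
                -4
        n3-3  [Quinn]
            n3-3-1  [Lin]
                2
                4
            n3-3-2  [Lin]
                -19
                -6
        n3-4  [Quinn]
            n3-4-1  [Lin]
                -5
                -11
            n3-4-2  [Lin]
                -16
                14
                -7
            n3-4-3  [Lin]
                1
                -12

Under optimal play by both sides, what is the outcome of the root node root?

n1-1-1 (Lin): max(5, -2, -15, 18) = 18
n1-1-2 (Lin): max(-7, -8, 0) = 0
n1-1 (Quinn): min(18, 0) = 0
n1-2-1 (Lin): max(-9, -12) = -9
n1-2-2 (Lin): max(-2, 7, -8) = 7
n1-2-3 (Lin): max(8, 18) = 18
n1-2 (Quinn): min(-9, 7, 18) = -9
n1 (Lin): max(0, -9) = 0
n2-1-1 (Lin): max(-15, 8, 14) = 14
n2-1-2 (Lin): max(-18, 4, 5) = 5
n2-1 (Quinn): min(14, 5) = 5
n2-2-1 (Lin): max(11, -18, -14) = 11
n2-2-2 (Lin): max(6, -7, -2) = 6
n2-2-3 (Lin): max(-17, 2, -6) = 2
n2-2 (Quinn): min(11, 6, 2) = 2
n2-3-1 (Lin): max(-14, 13, 16) = 16
n2-3-2 (Lin): max(-16, -15) = -15
n2-3 (Quinn): min(16, -15) = -15
n2 (Lin): max(5, 2, -15) = 5
n3-1-1 (Lin): max(18, 19) = 19
n3-1-2 (Lin): max(10, -3) = 10
n3-1 (Quinn): min(19, 10) = 10
n3-2-1 (Lin): max(16, 9) = 16
n3-2-2 (Lin): max(11, -9, -13) = 11
n3-2-3 (Lin): max(-16, -12, -4) = -4
n3-2 (Quinn): min(16, 11, -4) = -4
n3-3-1 (Lin): max(2, 4) = 4
n3-3-2 (Lin): max(-19, -6) = -6
n3-3 (Quinn): min(4, -6) = -6
n3-4-1 (Lin): max(-5, -11) = -5
n3-4-2 (Lin): max(-16, 14, -7) = 14
n3-4-3 (Lin): max(1, -12) = 1
n3-4 (Quinn): min(-5, 14, 1) = -5
n3 (Lin): max(10, -4, -6, -5) = 10
root (Quinn): min(0, 5, 10) = 0

0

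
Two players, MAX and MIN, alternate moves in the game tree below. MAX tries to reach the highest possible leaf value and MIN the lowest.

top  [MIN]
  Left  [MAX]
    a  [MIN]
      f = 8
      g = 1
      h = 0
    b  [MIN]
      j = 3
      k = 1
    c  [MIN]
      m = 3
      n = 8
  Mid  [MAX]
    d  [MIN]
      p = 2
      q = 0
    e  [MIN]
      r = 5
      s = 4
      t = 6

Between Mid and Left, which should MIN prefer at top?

d (MIN): min(2, 0) = 0
e (MIN): min(5, 4, 6) = 4
Mid (MAX): max(0, 4) = 4
a (MIN): min(8, 1, 0) = 0
b (MIN): min(3, 1) = 1
c (MIN): min(3, 8) = 3
Left (MAX): max(0, 1, 3) = 3
MIN prefers the lower value; Mid=4, Left=3. Left is better since 3 < 4.

Left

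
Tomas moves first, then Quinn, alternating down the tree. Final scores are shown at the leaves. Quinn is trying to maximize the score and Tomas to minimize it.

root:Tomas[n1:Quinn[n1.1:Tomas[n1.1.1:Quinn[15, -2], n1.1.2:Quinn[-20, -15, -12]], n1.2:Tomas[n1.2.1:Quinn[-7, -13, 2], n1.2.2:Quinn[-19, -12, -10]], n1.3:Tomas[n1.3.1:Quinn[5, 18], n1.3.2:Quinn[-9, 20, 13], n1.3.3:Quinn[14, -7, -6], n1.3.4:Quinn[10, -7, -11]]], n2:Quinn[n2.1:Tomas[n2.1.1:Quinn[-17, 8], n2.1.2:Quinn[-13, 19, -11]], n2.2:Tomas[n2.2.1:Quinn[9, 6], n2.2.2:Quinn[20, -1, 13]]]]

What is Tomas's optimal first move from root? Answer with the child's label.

n1.1.1 (Quinn): max(15, -2) = 15
n1.1.2 (Quinn): max(-20, -15, -12) = -12
n1.1 (Tomas): min(15, -12) = -12
n1.2.1 (Quinn): max(-7, -13, 2) = 2
n1.2.2 (Quinn): max(-19, -12, -10) = -10
n1.2 (Tomas): min(2, -10) = -10
n1.3.1 (Quinn): max(5, 18) = 18
n1.3.2 (Quinn): max(-9, 20, 13) = 20
n1.3.3 (Quinn): max(14, -7, -6) = 14
n1.3.4 (Quinn): max(10, -7, -11) = 10
n1.3 (Tomas): min(18, 20, 14, 10) = 10
n1 (Quinn): max(-12, -10, 10) = 10
n2.1.1 (Quinn): max(-17, 8) = 8
n2.1.2 (Quinn): max(-13, 19, -11) = 19
n2.1 (Tomas): min(8, 19) = 8
n2.2.1 (Quinn): max(9, 6) = 9
n2.2.2 (Quinn): max(20, -1, 13) = 20
n2.2 (Tomas): min(9, 20) = 9
n2 (Quinn): max(8, 9) = 9
root (Tomas): min(10, 9) = 9
Tomas at root wants the lowest of {n1=10, n2=9}, so chooses n2.

n2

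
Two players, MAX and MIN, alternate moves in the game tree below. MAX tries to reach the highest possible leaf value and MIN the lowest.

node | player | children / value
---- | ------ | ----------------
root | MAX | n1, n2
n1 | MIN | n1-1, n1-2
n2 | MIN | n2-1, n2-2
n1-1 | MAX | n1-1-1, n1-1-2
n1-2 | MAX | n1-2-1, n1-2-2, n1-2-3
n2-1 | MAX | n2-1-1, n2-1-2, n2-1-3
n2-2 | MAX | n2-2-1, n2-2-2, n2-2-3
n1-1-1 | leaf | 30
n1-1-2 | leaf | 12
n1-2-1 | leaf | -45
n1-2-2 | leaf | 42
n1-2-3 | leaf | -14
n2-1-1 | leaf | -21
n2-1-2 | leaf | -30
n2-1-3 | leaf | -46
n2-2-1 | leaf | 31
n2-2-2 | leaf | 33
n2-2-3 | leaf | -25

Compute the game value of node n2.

n2-1 (MAX): max(-21, -30, -46) = -21
n2-2 (MAX): max(31, 33, -25) = 33
n2 (MIN): min(-21, 33) = -21

-21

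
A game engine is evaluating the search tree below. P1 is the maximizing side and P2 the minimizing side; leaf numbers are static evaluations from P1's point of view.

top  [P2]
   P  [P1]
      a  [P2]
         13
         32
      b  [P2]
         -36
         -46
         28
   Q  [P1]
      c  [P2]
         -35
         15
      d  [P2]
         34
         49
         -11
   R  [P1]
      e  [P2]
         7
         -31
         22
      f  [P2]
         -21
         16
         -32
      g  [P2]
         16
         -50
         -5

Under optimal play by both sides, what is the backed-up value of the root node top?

a (P2): min(13, 32) = 13
b (P2): min(-36, -46, 28) = -46
P (P1): max(13, -46) = 13
c (P2): min(-35, 15) = -35
d (P2): min(34, 49, -11) = -11
Q (P1): max(-35, -11) = -11
e (P2): min(7, -31, 22) = -31
f (P2): min(-21, 16, -32) = -32
g (P2): min(16, -50, -5) = -50
R (P1): max(-31, -32, -50) = -31
top (P2): min(13, -11, -31) = -31

-31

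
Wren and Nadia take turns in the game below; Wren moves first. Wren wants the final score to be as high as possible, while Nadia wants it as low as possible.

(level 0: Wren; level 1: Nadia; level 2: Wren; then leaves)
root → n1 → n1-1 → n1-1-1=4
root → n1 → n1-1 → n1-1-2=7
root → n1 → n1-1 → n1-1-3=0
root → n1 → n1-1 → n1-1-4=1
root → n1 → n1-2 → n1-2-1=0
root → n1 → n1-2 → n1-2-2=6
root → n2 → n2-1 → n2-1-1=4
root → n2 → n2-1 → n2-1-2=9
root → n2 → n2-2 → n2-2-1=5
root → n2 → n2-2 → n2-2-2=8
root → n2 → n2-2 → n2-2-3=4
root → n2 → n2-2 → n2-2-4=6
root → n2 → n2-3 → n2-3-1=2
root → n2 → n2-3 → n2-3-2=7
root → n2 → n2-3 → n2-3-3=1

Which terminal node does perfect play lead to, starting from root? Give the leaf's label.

n2-3-2

n1-1 (Wren): max(4, 7, 0, 1) = 7
n1-2 (Wren): max(0, 6) = 6
n1 (Nadia): min(7, 6) = 6
n2-1 (Wren): max(4, 9) = 9
n2-2 (Wren): max(5, 8, 4, 6) = 8
n2-3 (Wren): max(2, 7, 1) = 7
n2 (Nadia): min(9, 8, 7) = 7
root (Wren): max(6, 7) = 7
At root, Wren picks n2 (highest: 7).
At n2, Nadia picks n2-3 (lowest: 7).
At n2-3, Wren picks n2-3-2 (highest: 7).
Terminal value 7.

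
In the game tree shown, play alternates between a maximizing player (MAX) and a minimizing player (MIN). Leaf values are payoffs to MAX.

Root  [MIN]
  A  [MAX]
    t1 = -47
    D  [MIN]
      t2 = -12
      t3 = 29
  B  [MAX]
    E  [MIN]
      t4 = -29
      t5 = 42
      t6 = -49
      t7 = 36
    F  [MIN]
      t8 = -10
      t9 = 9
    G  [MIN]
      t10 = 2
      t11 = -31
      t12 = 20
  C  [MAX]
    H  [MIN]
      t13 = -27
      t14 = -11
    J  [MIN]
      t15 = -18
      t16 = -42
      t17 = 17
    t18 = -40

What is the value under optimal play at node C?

H (MIN): min(-27, -11) = -27
J (MIN): min(-18, -42, 17) = -42
C (MAX): max(-27, -42, -40) = -27

-27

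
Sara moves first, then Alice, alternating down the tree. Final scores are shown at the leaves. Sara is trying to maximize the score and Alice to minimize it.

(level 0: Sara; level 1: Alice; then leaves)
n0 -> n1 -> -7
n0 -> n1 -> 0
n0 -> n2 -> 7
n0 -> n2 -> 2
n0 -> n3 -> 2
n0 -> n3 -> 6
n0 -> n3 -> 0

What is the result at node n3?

0

n3 (Alice): min(2, 6, 0) = 0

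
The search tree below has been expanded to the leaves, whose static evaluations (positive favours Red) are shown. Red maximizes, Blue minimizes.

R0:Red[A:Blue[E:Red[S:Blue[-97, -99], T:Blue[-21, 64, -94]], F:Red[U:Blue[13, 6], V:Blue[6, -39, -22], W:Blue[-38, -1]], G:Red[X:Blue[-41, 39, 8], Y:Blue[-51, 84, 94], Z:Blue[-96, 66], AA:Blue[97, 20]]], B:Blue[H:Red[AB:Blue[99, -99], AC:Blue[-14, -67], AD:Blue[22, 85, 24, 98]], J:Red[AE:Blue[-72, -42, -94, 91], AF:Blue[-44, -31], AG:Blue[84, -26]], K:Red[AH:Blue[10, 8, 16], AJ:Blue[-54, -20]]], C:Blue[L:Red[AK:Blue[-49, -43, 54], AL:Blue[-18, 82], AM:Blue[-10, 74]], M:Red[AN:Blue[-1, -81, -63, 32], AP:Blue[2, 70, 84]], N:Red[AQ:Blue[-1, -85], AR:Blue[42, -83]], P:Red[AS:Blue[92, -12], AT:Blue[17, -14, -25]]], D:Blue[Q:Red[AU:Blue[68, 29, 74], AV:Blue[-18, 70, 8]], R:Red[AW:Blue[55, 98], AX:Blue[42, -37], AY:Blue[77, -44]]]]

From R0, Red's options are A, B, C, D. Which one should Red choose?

S (Blue): min(-97, -99) = -99
T (Blue): min(-21, 64, -94) = -94
E (Red): max(-99, -94) = -94
U (Blue): min(13, 6) = 6
V (Blue): min(6, -39, -22) = -39
W (Blue): min(-38, -1) = -38
F (Red): max(6, -39, -38) = 6
X (Blue): min(-41, 39, 8) = -41
Y (Blue): min(-51, 84, 94) = -51
Z (Blue): min(-96, 66) = -96
AA (Blue): min(97, 20) = 20
G (Red): max(-41, -51, -96, 20) = 20
A (Blue): min(-94, 6, 20) = -94
AB (Blue): min(99, -99) = -99
AC (Blue): min(-14, -67) = -67
AD (Blue): min(22, 85, 24, 98) = 22
H (Red): max(-99, -67, 22) = 22
AE (Blue): min(-72, -42, -94, 91) = -94
AF (Blue): min(-44, -31) = -44
AG (Blue): min(84, -26) = -26
J (Red): max(-94, -44, -26) = -26
AH (Blue): min(10, 8, 16) = 8
AJ (Blue): min(-54, -20) = -54
K (Red): max(8, -54) = 8
B (Blue): min(22, -26, 8) = -26
AK (Blue): min(-49, -43, 54) = -49
AL (Blue): min(-18, 82) = -18
AM (Blue): min(-10, 74) = -10
L (Red): max(-49, -18, -10) = -10
AN (Blue): min(-1, -81, -63, 32) = -81
AP (Blue): min(2, 70, 84) = 2
M (Red): max(-81, 2) = 2
AQ (Blue): min(-1, -85) = -85
AR (Blue): min(42, -83) = -83
N (Red): max(-85, -83) = -83
AS (Blue): min(92, -12) = -12
AT (Blue): min(17, -14, -25) = -25
P (Red): max(-12, -25) = -12
C (Blue): min(-10, 2, -83, -12) = -83
AU (Blue): min(68, 29, 74) = 29
AV (Blue): min(-18, 70, 8) = -18
Q (Red): max(29, -18) = 29
AW (Blue): min(55, 98) = 55
AX (Blue): min(42, -37) = -37
AY (Blue): min(77, -44) = -44
R (Red): max(55, -37, -44) = 55
D (Blue): min(29, 55) = 29
R0 (Red): max(-94, -26, -83, 29) = 29
Red at R0 wants the highest of {A=-94, B=-26, C=-83, D=29}, so chooses D.

D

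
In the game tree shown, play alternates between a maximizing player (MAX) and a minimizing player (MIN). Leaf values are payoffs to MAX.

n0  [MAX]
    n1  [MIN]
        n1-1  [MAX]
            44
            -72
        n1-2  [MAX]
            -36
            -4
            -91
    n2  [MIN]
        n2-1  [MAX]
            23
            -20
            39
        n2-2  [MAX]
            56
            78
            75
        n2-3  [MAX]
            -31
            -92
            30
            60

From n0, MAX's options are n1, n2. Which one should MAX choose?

n2

n1-1 (MAX): max(44, -72) = 44
n1-2 (MAX): max(-36, -4, -91) = -4
n1 (MIN): min(44, -4) = -4
n2-1 (MAX): max(23, -20, 39) = 39
n2-2 (MAX): max(56, 78, 75) = 78
n2-3 (MAX): max(-31, -92, 30, 60) = 60
n2 (MIN): min(39, 78, 60) = 39
n0 (MAX): max(-4, 39) = 39
MAX at n0 wants the highest of {n1=-4, n2=39}, so chooses n2.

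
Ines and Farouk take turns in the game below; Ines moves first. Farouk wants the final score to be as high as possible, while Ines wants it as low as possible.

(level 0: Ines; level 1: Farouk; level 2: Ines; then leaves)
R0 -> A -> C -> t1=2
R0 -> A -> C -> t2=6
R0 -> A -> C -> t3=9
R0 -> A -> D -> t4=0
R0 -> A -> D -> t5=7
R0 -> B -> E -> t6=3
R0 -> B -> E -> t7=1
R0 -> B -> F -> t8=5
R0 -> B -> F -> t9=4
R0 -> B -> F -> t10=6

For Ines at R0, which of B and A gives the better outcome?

A

E (Ines): min(3, 1) = 1
F (Ines): min(5, 4, 6) = 4
B (Farouk): max(1, 4) = 4
C (Ines): min(2, 6, 9) = 2
D (Ines): min(0, 7) = 0
A (Farouk): max(2, 0) = 2
Ines prefers the lower value; B=4, A=2. A is better since 2 < 4.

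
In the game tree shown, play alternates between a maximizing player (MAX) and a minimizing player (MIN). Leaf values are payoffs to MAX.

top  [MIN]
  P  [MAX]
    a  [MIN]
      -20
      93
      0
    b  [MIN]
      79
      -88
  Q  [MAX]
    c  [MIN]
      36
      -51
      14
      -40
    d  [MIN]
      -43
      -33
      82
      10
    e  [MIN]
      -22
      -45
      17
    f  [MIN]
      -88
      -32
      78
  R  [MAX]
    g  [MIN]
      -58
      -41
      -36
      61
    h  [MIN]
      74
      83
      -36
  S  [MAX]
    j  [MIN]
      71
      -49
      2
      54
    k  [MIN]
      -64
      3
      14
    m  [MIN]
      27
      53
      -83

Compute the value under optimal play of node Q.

-43

c (MIN): min(36, -51, 14, -40) = -51
d (MIN): min(-43, -33, 82, 10) = -43
e (MIN): min(-22, -45, 17) = -45
f (MIN): min(-88, -32, 78) = -88
Q (MAX): max(-51, -43, -45, -88) = -43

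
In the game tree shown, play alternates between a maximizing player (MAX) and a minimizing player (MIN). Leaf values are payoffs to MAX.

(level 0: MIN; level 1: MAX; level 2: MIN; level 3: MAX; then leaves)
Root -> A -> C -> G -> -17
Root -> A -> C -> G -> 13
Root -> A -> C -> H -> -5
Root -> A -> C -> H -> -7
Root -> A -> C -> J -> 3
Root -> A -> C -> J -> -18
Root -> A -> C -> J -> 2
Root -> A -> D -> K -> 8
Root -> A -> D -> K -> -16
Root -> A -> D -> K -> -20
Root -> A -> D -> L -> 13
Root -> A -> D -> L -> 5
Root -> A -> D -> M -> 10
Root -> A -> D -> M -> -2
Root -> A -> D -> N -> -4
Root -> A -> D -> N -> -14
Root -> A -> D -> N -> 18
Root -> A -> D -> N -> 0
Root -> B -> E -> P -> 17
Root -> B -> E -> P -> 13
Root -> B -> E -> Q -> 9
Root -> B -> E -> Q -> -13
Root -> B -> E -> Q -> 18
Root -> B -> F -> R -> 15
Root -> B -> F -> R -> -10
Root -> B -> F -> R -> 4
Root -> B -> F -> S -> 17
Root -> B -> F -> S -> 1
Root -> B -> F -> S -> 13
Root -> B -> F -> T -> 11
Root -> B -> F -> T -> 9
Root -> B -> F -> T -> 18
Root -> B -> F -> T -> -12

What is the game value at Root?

G (MAX): max(-17, 13) = 13
H (MAX): max(-5, -7) = -5
J (MAX): max(3, -18, 2) = 3
C (MIN): min(13, -5, 3) = -5
K (MAX): max(8, -16, -20) = 8
L (MAX): max(13, 5) = 13
M (MAX): max(10, -2) = 10
N (MAX): max(-4, -14, 18, 0) = 18
D (MIN): min(8, 13, 10, 18) = 8
A (MAX): max(-5, 8) = 8
P (MAX): max(17, 13) = 17
Q (MAX): max(9, -13, 18) = 18
E (MIN): min(17, 18) = 17
R (MAX): max(15, -10, 4) = 15
S (MAX): max(17, 1, 13) = 17
T (MAX): max(11, 9, 18, -12) = 18
F (MIN): min(15, 17, 18) = 15
B (MAX): max(17, 15) = 17
Root (MIN): min(8, 17) = 8

8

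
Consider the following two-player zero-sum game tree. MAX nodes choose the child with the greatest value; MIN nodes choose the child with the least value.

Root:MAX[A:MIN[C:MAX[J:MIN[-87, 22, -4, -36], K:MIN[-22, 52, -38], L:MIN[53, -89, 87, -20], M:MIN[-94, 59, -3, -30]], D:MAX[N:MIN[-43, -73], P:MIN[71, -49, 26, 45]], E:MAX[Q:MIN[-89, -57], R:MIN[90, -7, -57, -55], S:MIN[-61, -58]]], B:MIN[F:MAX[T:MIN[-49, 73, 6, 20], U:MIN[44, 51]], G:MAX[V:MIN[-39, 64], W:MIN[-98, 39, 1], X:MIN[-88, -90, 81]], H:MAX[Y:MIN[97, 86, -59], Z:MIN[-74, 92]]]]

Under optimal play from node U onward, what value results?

U (MIN): min(44, 51) = 44

44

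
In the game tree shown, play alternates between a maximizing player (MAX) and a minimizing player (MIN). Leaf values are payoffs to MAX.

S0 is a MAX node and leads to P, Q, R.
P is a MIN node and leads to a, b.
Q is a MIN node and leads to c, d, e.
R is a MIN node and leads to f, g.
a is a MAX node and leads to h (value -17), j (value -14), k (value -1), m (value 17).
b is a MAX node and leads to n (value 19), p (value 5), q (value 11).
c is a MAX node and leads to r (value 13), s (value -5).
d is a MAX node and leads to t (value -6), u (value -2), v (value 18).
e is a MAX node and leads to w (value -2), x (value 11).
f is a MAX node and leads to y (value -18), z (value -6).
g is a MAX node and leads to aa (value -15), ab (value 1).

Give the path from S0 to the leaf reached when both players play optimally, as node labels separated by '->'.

S0 -> P -> a -> m

a (MAX): max(-17, -14, -1, 17) = 17
b (MAX): max(19, 5, 11) = 19
P (MIN): min(17, 19) = 17
c (MAX): max(13, -5) = 13
d (MAX): max(-6, -2, 18) = 18
e (MAX): max(-2, 11) = 11
Q (MIN): min(13, 18, 11) = 11
f (MAX): max(-18, -6) = -6
g (MAX): max(-15, 1) = 1
R (MIN): min(-6, 1) = -6
S0 (MAX): max(17, 11, -6) = 17
At S0, MAX picks P (highest: 17).
At P, MIN picks a (lowest: 17).
At a, MAX picks m (highest: 17).
Terminal value 17.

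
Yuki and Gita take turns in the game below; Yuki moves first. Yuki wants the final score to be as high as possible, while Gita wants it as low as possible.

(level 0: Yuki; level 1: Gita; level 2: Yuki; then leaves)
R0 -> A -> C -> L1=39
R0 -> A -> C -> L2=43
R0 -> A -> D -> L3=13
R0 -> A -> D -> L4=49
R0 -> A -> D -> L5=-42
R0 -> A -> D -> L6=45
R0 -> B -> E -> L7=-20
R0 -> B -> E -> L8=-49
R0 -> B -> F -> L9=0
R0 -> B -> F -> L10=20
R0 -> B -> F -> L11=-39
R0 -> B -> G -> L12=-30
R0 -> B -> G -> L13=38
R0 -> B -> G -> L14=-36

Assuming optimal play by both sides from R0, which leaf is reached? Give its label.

L2

C (Yuki): max(39, 43) = 43
D (Yuki): max(13, 49, -42, 45) = 49
A (Gita): min(43, 49) = 43
E (Yuki): max(-20, -49) = -20
F (Yuki): max(0, 20, -39) = 20
G (Yuki): max(-30, 38, -36) = 38
B (Gita): min(-20, 20, 38) = -20
R0 (Yuki): max(43, -20) = 43
At R0, Yuki picks A (highest: 43).
At A, Gita picks C (lowest: 43).
At C, Yuki picks L2 (highest: 43).
Terminal value 43.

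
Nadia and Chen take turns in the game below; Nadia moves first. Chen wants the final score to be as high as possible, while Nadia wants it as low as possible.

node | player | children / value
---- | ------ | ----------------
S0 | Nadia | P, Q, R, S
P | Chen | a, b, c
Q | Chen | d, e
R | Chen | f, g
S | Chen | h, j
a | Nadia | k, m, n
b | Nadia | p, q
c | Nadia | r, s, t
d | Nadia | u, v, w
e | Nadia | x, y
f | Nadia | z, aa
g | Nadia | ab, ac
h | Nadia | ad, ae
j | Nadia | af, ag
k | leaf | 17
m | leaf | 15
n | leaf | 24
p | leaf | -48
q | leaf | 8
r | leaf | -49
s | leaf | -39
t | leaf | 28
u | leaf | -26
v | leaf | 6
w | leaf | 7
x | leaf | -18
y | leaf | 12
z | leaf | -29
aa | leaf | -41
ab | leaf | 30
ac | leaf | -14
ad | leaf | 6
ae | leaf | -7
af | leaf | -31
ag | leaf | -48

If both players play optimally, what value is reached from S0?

a (Nadia): min(17, 15, 24) = 15
b (Nadia): min(-48, 8) = -48
c (Nadia): min(-49, -39, 28) = -49
P (Chen): max(15, -48, -49) = 15
d (Nadia): min(-26, 6, 7) = -26
e (Nadia): min(-18, 12) = -18
Q (Chen): max(-26, -18) = -18
f (Nadia): min(-29, -41) = -41
g (Nadia): min(30, -14) = -14
R (Chen): max(-41, -14) = -14
h (Nadia): min(6, -7) = -7
j (Nadia): min(-31, -48) = -48
S (Chen): max(-7, -48) = -7
S0 (Nadia): min(15, -18, -14, -7) = -18

-18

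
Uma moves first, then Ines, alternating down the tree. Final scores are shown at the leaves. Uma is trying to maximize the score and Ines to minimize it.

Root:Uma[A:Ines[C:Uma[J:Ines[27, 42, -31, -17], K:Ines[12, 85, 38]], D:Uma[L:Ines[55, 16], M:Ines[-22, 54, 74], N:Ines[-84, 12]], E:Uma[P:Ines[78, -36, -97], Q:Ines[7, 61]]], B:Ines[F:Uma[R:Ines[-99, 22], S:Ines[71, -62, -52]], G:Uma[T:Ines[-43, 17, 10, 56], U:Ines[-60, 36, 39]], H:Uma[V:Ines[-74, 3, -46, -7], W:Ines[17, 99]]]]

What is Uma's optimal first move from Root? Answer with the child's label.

A

J (Ines): min(27, 42, -31, -17) = -31
K (Ines): min(12, 85, 38) = 12
C (Uma): max(-31, 12) = 12
L (Ines): min(55, 16) = 16
M (Ines): min(-22, 54, 74) = -22
N (Ines): min(-84, 12) = -84
D (Uma): max(16, -22, -84) = 16
P (Ines): min(78, -36, -97) = -97
Q (Ines): min(7, 61) = 7
E (Uma): max(-97, 7) = 7
A (Ines): min(12, 16, 7) = 7
R (Ines): min(-99, 22) = -99
S (Ines): min(71, -62, -52) = -62
F (Uma): max(-99, -62) = -62
T (Ines): min(-43, 17, 10, 56) = -43
U (Ines): min(-60, 36, 39) = -60
G (Uma): max(-43, -60) = -43
V (Ines): min(-74, 3, -46, -7) = -74
W (Ines): min(17, 99) = 17
H (Uma): max(-74, 17) = 17
B (Ines): min(-62, -43, 17) = -62
Root (Uma): max(7, -62) = 7
Uma at Root wants the highest of {A=7, B=-62}, so chooses A.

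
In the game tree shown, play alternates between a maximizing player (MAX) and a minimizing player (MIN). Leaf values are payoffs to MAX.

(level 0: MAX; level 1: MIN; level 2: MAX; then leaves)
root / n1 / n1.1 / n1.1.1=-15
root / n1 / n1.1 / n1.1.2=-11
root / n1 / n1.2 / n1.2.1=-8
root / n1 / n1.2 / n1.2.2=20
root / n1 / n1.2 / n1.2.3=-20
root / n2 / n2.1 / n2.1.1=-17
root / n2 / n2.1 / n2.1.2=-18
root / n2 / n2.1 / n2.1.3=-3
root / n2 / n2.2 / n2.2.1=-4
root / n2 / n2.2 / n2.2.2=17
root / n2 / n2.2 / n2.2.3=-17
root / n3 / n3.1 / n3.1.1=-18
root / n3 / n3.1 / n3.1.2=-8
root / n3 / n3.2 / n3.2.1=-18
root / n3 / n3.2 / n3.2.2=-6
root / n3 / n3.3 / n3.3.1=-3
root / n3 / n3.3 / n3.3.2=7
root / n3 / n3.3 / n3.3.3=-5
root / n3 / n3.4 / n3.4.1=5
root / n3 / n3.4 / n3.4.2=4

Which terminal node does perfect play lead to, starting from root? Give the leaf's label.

n1.1 (MAX): max(-15, -11) = -11
n1.2 (MAX): max(-8, 20, -20) = 20
n1 (MIN): min(-11, 20) = -11
n2.1 (MAX): max(-17, -18, -3) = -3
n2.2 (MAX): max(-4, 17, -17) = 17
n2 (MIN): min(-3, 17) = -3
n3.1 (MAX): max(-18, -8) = -8
n3.2 (MAX): max(-18, -6) = -6
n3.3 (MAX): max(-3, 7, -5) = 7
n3.4 (MAX): max(5, 4) = 5
n3 (MIN): min(-8, -6, 7, 5) = -8
root (MAX): max(-11, -3, -8) = -3
At root, MAX picks n2 (highest: -3).
At n2, MIN picks n2.1 (lowest: -3).
At n2.1, MAX picks n2.1.3 (highest: -3).
Terminal value -3.

n2.1.3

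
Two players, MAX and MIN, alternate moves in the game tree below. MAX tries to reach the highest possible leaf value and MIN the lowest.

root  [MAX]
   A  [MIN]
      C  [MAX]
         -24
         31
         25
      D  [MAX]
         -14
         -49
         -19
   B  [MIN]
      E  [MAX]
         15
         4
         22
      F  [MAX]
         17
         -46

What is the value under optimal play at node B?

17

E (MAX): max(15, 4, 22) = 22
F (MAX): max(17, -46) = 17
B (MIN): min(22, 17) = 17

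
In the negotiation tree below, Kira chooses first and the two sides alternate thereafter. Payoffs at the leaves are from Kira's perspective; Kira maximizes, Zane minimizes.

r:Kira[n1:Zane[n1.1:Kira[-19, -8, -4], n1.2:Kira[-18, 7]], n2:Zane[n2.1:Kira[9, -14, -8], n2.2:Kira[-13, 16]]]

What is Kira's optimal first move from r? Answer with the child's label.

n2

n1.1 (Kira): max(-19, -8, -4) = -4
n1.2 (Kira): max(-18, 7) = 7
n1 (Zane): min(-4, 7) = -4
n2.1 (Kira): max(9, -14, -8) = 9
n2.2 (Kira): max(-13, 16) = 16
n2 (Zane): min(9, 16) = 9
r (Kira): max(-4, 9) = 9
Kira at r wants the highest of {n1=-4, n2=9}, so chooses n2.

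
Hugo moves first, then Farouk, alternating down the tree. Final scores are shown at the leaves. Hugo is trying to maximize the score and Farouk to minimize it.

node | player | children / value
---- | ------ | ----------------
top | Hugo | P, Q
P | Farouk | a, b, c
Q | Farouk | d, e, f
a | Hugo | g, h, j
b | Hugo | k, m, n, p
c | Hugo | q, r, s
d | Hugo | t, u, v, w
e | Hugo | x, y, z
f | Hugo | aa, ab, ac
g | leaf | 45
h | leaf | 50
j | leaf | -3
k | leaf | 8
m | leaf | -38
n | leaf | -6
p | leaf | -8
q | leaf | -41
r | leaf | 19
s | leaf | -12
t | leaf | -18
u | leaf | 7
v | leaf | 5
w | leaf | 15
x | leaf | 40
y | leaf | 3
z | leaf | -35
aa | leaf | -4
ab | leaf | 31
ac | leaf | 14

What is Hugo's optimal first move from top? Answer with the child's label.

a (Hugo): max(45, 50, -3) = 50
b (Hugo): max(8, -38, -6, -8) = 8
c (Hugo): max(-41, 19, -12) = 19
P (Farouk): min(50, 8, 19) = 8
d (Hugo): max(-18, 7, 5, 15) = 15
e (Hugo): max(40, 3, -35) = 40
f (Hugo): max(-4, 31, 14) = 31
Q (Farouk): min(15, 40, 31) = 15
top (Hugo): max(8, 15) = 15
Hugo at top wants the highest of {P=8, Q=15}, so chooses Q.

Q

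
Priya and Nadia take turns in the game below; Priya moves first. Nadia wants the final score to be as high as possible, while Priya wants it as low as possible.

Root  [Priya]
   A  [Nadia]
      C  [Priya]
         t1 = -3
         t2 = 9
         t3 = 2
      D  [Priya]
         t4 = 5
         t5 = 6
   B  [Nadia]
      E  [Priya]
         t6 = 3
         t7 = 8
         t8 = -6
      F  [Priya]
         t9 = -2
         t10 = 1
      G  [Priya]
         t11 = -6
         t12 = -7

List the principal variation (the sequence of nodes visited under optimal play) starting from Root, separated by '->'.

C (Priya): min(-3, 9, 2) = -3
D (Priya): min(5, 6) = 5
A (Nadia): max(-3, 5) = 5
E (Priya): min(3, 8, -6) = -6
F (Priya): min(-2, 1) = -2
G (Priya): min(-6, -7) = -7
B (Nadia): max(-6, -2, -7) = -2
Root (Priya): min(5, -2) = -2
At Root, Priya picks B (lowest: -2).
At B, Nadia picks F (highest: -2).
At F, Priya picks t9 (lowest: -2).
Terminal value -2.

Root -> B -> F -> t9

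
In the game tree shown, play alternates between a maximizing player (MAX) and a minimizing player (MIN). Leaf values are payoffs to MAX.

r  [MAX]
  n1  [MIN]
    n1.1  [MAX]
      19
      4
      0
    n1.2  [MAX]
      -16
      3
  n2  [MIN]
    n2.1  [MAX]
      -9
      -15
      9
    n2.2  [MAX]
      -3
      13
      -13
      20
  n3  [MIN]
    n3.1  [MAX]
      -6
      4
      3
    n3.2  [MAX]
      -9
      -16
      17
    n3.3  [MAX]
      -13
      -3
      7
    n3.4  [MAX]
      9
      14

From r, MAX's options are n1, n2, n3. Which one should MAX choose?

n2

n1.1 (MAX): max(19, 4, 0) = 19
n1.2 (MAX): max(-16, 3) = 3
n1 (MIN): min(19, 3) = 3
n2.1 (MAX): max(-9, -15, 9) = 9
n2.2 (MAX): max(-3, 13, -13, 20) = 20
n2 (MIN): min(9, 20) = 9
n3.1 (MAX): max(-6, 4, 3) = 4
n3.2 (MAX): max(-9, -16, 17) = 17
n3.3 (MAX): max(-13, -3, 7) = 7
n3.4 (MAX): max(9, 14) = 14
n3 (MIN): min(4, 17, 7, 14) = 4
r (MAX): max(3, 9, 4) = 9
MAX at r wants the highest of {n1=3, n2=9, n3=4}, so chooses n2.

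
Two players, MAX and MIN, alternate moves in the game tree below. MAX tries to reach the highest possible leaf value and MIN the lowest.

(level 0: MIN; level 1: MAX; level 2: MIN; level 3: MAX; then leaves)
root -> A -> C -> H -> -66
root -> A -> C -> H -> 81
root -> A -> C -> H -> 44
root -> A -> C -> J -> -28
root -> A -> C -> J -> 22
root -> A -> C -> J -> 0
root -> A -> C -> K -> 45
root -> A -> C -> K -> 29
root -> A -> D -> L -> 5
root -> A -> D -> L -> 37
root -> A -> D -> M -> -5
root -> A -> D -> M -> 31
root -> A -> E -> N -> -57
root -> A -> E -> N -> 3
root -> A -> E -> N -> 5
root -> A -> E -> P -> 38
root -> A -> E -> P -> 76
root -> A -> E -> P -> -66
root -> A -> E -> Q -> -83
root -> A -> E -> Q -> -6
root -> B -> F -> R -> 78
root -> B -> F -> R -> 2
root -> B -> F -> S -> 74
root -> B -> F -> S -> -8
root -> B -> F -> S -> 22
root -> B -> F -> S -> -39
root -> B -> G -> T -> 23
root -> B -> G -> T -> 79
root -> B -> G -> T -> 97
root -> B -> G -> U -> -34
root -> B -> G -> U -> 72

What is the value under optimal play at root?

H (MAX): max(-66, 81, 44) = 81
J (MAX): max(-28, 22, 0) = 22
K (MAX): max(45, 29) = 45
C (MIN): min(81, 22, 45) = 22
L (MAX): max(5, 37) = 37
M (MAX): max(-5, 31) = 31
D (MIN): min(37, 31) = 31
N (MAX): max(-57, 3, 5) = 5
P (MAX): max(38, 76, -66) = 76
Q (MAX): max(-83, -6) = -6
E (MIN): min(5, 76, -6) = -6
A (MAX): max(22, 31, -6) = 31
R (MAX): max(78, 2) = 78
S (MAX): max(74, -8, 22, -39) = 74
F (MIN): min(78, 74) = 74
T (MAX): max(23, 79, 97) = 97
U (MAX): max(-34, 72) = 72
G (MIN): min(97, 72) = 72
B (MAX): max(74, 72) = 74
root (MIN): min(31, 74) = 31

31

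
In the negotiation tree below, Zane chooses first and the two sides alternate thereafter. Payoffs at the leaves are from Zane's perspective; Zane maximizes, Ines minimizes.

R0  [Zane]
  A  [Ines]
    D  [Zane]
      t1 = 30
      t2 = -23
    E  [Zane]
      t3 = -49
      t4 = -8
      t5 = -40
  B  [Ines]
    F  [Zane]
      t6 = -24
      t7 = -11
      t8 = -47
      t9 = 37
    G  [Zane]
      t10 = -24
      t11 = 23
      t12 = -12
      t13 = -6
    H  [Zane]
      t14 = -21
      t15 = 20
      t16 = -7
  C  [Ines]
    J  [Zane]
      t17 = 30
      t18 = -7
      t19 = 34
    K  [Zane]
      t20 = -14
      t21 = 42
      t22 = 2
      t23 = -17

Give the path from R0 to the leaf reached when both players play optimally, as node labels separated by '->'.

D (Zane): max(30, -23) = 30
E (Zane): max(-49, -8, -40) = -8
A (Ines): min(30, -8) = -8
F (Zane): max(-24, -11, -47, 37) = 37
G (Zane): max(-24, 23, -12, -6) = 23
H (Zane): max(-21, 20, -7) = 20
B (Ines): min(37, 23, 20) = 20
J (Zane): max(30, -7, 34) = 34
K (Zane): max(-14, 42, 2, -17) = 42
C (Ines): min(34, 42) = 34
R0 (Zane): max(-8, 20, 34) = 34
At R0, Zane picks C (highest: 34).
At C, Ines picks J (lowest: 34).
At J, Zane picks t19 (highest: 34).
Terminal value 34.

R0 -> C -> J -> t19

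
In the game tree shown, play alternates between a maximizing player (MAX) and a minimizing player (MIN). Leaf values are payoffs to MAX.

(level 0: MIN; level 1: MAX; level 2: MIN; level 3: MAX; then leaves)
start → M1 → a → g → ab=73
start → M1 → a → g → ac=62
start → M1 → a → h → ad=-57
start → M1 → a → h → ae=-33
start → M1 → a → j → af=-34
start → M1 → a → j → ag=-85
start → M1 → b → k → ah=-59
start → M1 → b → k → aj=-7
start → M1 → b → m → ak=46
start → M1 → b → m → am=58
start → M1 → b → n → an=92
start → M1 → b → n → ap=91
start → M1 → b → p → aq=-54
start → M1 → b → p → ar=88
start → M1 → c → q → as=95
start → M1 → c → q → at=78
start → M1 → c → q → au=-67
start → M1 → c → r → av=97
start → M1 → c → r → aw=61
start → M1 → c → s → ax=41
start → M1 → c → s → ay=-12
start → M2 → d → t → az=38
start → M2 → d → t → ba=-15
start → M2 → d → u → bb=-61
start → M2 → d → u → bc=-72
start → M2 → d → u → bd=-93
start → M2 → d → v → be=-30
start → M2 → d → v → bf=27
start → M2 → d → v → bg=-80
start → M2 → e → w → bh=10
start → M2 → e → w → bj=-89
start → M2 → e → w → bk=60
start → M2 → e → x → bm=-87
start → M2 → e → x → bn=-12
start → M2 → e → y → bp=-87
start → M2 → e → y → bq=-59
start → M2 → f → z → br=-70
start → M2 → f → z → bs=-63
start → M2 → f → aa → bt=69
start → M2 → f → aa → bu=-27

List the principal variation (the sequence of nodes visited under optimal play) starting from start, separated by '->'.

g (MAX): max(73, 62) = 73
h (MAX): max(-57, -33) = -33
j (MAX): max(-34, -85) = -34
a (MIN): min(73, -33, -34) = -34
k (MAX): max(-59, -7) = -7
m (MAX): max(46, 58) = 58
n (MAX): max(92, 91) = 92
p (MAX): max(-54, 88) = 88
b (MIN): min(-7, 58, 92, 88) = -7
q (MAX): max(95, 78, -67) = 95
r (MAX): max(97, 61) = 97
s (MAX): max(41, -12) = 41
c (MIN): min(95, 97, 41) = 41
M1 (MAX): max(-34, -7, 41) = 41
t (MAX): max(38, -15) = 38
u (MAX): max(-61, -72, -93) = -61
v (MAX): max(-30, 27, -80) = 27
d (MIN): min(38, -61, 27) = -61
w (MAX): max(10, -89, 60) = 60
x (MAX): max(-87, -12) = -12
y (MAX): max(-87, -59) = -59
e (MIN): min(60, -12, -59) = -59
z (MAX): max(-70, -63) = -63
aa (MAX): max(69, -27) = 69
f (MIN): min(-63, 69) = -63
M2 (MAX): max(-61, -59, -63) = -59
start (MIN): min(41, -59) = -59
At start, MIN picks M2 (lowest: -59).
At M2, MAX picks e (highest: -59).
At e, MIN picks y (lowest: -59).
At y, MAX picks bq (highest: -59).
Terminal value -59.

start -> M2 -> e -> y -> bq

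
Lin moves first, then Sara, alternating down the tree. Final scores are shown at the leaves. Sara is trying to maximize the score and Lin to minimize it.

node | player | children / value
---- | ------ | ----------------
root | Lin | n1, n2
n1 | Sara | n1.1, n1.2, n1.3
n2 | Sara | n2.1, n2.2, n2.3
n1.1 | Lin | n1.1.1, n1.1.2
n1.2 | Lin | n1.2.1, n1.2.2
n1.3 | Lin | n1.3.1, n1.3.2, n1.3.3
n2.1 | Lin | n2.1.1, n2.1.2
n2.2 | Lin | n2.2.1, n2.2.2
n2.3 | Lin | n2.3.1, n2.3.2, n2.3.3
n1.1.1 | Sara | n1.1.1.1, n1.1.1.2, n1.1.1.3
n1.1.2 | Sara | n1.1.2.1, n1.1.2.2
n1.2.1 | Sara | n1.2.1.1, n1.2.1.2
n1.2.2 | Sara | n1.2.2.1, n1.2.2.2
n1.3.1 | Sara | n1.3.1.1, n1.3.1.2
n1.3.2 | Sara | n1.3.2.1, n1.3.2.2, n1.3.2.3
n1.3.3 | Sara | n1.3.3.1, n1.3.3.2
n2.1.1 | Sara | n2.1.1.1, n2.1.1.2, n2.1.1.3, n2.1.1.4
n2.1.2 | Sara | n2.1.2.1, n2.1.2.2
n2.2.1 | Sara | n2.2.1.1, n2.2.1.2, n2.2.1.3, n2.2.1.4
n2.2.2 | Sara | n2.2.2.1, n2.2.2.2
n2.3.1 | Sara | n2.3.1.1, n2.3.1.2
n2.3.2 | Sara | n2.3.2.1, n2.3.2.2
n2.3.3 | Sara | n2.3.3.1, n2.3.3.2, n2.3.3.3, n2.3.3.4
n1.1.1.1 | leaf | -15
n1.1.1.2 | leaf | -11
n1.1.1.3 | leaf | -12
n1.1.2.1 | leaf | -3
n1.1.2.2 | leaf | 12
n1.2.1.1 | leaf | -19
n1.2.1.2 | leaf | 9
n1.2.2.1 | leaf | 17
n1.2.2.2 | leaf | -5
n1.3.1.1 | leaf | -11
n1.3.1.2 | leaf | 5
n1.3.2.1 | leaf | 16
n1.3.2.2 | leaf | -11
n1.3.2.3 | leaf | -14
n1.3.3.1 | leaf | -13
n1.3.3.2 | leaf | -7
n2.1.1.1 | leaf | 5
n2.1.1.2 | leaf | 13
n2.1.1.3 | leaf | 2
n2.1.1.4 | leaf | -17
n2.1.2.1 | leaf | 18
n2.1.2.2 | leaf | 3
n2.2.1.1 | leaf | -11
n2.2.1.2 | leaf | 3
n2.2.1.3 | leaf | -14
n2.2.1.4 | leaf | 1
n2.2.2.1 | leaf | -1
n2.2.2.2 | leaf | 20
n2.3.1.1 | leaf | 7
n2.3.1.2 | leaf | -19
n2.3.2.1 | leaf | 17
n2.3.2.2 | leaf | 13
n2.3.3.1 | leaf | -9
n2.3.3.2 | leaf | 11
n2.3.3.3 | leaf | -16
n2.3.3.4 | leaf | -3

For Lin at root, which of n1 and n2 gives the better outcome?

n1.1.1 (Sara): max(-15, -11, -12) = -11
n1.1.2 (Sara): max(-3, 12) = 12
n1.1 (Lin): min(-11, 12) = -11
n1.2.1 (Sara): max(-19, 9) = 9
n1.2.2 (Sara): max(17, -5) = 17
n1.2 (Lin): min(9, 17) = 9
n1.3.1 (Sara): max(-11, 5) = 5
n1.3.2 (Sara): max(16, -11, -14) = 16
n1.3.3 (Sara): max(-13, -7) = -7
n1.3 (Lin): min(5, 16, -7) = -7
n1 (Sara): max(-11, 9, -7) = 9
n2.1.1 (Sara): max(5, 13, 2, -17) = 13
n2.1.2 (Sara): max(18, 3) = 18
n2.1 (Lin): min(13, 18) = 13
n2.2.1 (Sara): max(-11, 3, -14, 1) = 3
n2.2.2 (Sara): max(-1, 20) = 20
n2.2 (Lin): min(3, 20) = 3
n2.3.1 (Sara): max(7, -19) = 7
n2.3.2 (Sara): max(17, 13) = 17
n2.3.3 (Sara): max(-9, 11, -16, -3) = 11
n2.3 (Lin): min(7, 17, 11) = 7
n2 (Sara): max(13, 3, 7) = 13
Lin prefers the lower value; n1=9, n2=13. n1 is better since 9 < 13.

n1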